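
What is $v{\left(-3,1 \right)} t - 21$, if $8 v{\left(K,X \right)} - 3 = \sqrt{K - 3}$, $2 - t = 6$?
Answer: $- \frac{45}{2} - \frac{i \sqrt{6}}{2} \approx -22.5 - 1.2247 i$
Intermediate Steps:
$t = -4$ ($t = 2 - 6 = -4$)
$v{\left(K,X \right)} = \frac{3}{8} + \frac{\sqrt{-3 + K}}{8}$ ($v{\left(K,X \right)} = \frac{3}{8} + \frac{\sqrt{K - 3}}{8} = \frac{3}{8} + \frac{\sqrt{-3 + K}}{8}$)
$v{\left(-3,1 \right)} t - 21 = \left(\frac{3}{8} + \frac{\sqrt{-3 - 3}}{8}\right) \left(-4\right) - 21 = \left(\frac{3}{8} + \frac{\sqrt{-6}}{8}\right) \left(-4\right) - 21 = \left(\frac{3}{8} + \frac{i \sqrt{6}}{8}\right) \left(-4\right) - 21 = \left(- \frac{3}{2} - \frac{i \sqrt{6}}{2}\right) - 21 = - \frac{45}{2} - \frac{i \sqrt{6}}{2}$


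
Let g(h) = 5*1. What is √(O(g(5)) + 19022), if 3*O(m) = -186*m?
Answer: 2*√4678 ≈ 136.79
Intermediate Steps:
g(h) = 5
O(m) = -62*m (O(m) = (-186*m)/3 = -62*m)
√(O(g(5)) + 19022) = √(-62*5 + 19022) = √(-310 + 19022) = √18712 = 2*√4678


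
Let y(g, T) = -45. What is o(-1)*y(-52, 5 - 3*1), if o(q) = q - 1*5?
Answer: 270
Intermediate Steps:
o(q) = -5 + q (o(q) = q - 5 = -5 + q)
o(-1)*y(-52, 5 - 3*1) = (-5 - 1)*(-45) = -6*(-45) = 270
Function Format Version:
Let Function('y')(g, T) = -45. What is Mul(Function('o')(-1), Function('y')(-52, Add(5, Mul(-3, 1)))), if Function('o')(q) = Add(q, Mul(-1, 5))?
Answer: 270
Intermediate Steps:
Function('o')(q) = Add(-5, q) (Function('o')(q) = Add(q, -5) = Add(-5, q))
Mul(Function('o')(-1), Function('y')(-52, Add(5, Mul(-3, 1)))) = Mul(Add(-5, -1), -45) = Mul(-6, -45) = 270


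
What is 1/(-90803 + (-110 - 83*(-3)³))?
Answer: -1/88672 ≈ -1.1278e-5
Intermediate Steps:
1/(-90803 + (-110 - 83*(-3)³)) = 1/(-90803 + (-110 - 83*(-27))) = 1/(-90803 + (-110 + 2241)) = 1/(-90803 + 2131) = 1/(-88672) = -1/88672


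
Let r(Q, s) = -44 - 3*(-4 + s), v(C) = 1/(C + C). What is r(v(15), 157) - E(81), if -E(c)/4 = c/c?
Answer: -499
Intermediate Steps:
E(c) = -4 (E(c) = -4*c/c = -4*1 = -4)
v(C) = 1/(2*C)
r(Q, s) = -32 - 3*s (r(Q, s) = -44 + (12 - 3*s) = -32 - 3*s)
r(v(15), 157) - E(81) = (-32 - 3*157) - 1*(-4) = (-32 - 471) + 4 = -503 + 4 = -499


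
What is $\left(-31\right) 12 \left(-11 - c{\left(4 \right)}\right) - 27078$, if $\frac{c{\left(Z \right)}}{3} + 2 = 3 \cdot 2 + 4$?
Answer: $-14058$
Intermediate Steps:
$c{\left(Z \right)} = 24$ ($c{\left(Z \right)} = -6 + 3 \left(3 \cdot 2 + 4\right) = -6 + 3 \left(6 + 4\right) = -6 + 3 \cdot 10 = -6 + 30 = 24$)
$\left(-31\right) 12 \left(-11 - c{\left(4 \right)}\right) - 27078 = \left(-31\right) 12 \left(-11 - 24\right) - 27078 = - 372 \left(-11 - 24\right) - 27078 = \left(-372\right) \left(-35\right) - 27078 = 13020 - 27078 = -14058$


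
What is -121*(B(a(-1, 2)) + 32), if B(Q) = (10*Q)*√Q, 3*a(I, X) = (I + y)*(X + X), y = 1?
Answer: -3872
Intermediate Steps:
a(I, X) = 2*X*(1 + I)/3 (a(I, X) = ((I + 1)*(X + X))/3 = ((1 + I)*(2*X))/3 = (2*X*(1 + I))/3 = 2*X*(1 + I)/3)
B(Q) = 10*Q^(3/2)
-121*(B(a(-1, 2)) + 32) = -121*(10*((⅔)*2*(1 - 1))^(3/2) + 32) = -121*(10*((⅔)*2*0)^(3/2) + 32) = -121*(10*0^(3/2) + 32) = -121*(10*0 + 32) = -121*(0 + 32) = -121*32 = -3872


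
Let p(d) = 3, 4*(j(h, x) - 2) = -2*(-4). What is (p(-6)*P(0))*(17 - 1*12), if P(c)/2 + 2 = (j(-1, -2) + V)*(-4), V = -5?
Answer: 60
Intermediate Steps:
j(h, x) = 4 (j(h, x) = 2 + (-2*(-4))/4 = 2 + (1/4)*8 = 2 + 2 = 4)
P(c) = 4 (P(c) = -4 + 2*((4 - 5)*(-4)) = -4 + 2*(-1*(-4)) = -4 + 2*4 = -4 + 8 = 4)
(p(-6)*P(0))*(17 - 1*12) = (3*4)*(17 - 1*12) = 12*(17 - 12) = 12*5 = 60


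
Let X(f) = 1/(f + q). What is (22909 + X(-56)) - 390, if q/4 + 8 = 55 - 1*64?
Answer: 2792355/124 ≈ 22519.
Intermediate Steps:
q = -68 (q = -32 + 4*(55 - 1*64) = -32 + 4*(55 - 64) = -32 + 4*(-9) = -32 - 36 = -68)
X(f) = 1/(-68 + f) (X(f) = 1/(f - 68) = 1/(-68 + f))
(22909 + X(-56)) - 390 = (22909 + 1/(-68 - 56)) - 390 = (22909 + 1/(-124)) - 390 = (22909 - 1/124) - 390 = 2840715/124 - 390 = 2792355/124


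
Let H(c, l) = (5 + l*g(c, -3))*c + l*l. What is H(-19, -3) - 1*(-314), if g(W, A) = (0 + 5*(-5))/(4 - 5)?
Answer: 1653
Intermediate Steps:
g(W, A) = 25 (g(W, A) = (0 - 25)/(-1) = -25*(-1) = 25)
H(c, l) = l**2 + c*(5 + 25*l) (H(c, l) = (5 + l*25)*c + l*l = (5 + 25*l)*c + l**2 = c*(5 + 25*l) + l**2 = l**2 + c*(5 + 25*l))
H(-19, -3) - 1*(-314) = ((-3)**2 + 5*(-19) + 25*(-19)*(-3)) - 1*(-314) = (9 - 95 + 1425) + 314 = 1339 + 314 = 1653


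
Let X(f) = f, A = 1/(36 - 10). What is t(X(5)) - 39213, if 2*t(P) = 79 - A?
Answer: -2037023/52 ≈ -39174.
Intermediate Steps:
A = 1/26 ≈ 0.038462
t(P) = 2053/52 (t(P) = (79 - 1*1/26)/2 = (79 - 1/26)/2 = (1/2)*(2053/26) = 2053/52)
t(X(5)) - 39213 = 2053/52 - 39213 = -2037023/52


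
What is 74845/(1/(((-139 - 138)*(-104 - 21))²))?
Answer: 89730968828125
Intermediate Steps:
74845/(1/(((-139 - 138)*(-104 - 21))²)) = 74845/(1/((-277*(-125))²)) = 74845/(1/(34625²)) = 74845/(1/1198890625) = 74845*1198890625 = 89730968828125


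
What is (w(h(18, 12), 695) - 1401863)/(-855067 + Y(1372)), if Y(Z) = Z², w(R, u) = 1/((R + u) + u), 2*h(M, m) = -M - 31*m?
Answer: -1675226284/1227643815 ≈ -1.3646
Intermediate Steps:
h(M, m) = -31*m/2 - M/2 (h(M, m) = (-M - 31*m)/2 = -31*m/2 - M/2)
w(R, u) = 1/(R + 2*u)
(w(h(18, 12), 695) - 1401863)/(-855067 + Y(1372)) = (1/((-31/2*12 - ½*18) + 2*695) - 1401863)/(-855067 + 1372²) = (1/((-186 - 9) + 1390) - 1401863)/(-855067 + 1882384) = (1/(-195 + 1390) - 1401863)/1027317 = (1/1195 - 1401863)*(1/1027317) = -1675226284/1195*1/1027317 = -1675226284/1227643815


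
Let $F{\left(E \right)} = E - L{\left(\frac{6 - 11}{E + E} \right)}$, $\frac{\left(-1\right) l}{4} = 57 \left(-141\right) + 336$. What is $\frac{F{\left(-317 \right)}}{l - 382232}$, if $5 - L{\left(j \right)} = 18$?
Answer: $\frac{76}{87857} \approx 0.00086504$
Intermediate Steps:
$l = 30804$ ($l = - 4 \left(57 \left(-141\right) + 336\right) = - 4 \left(-8037 + 336\right) = \left(-4\right) \left(-7701\right) = 30804$)
$L{\left(j \right)} = -13$ ($L{\left(j \right)} = 5 - 18 = -13$)
$F{\left(E \right)} = 13 + E$ ($F{\left(E \right)} = E - -13 = E + 13 = 13 + E$)
$\frac{F{\left(-317 \right)}}{l - 382232} = \frac{13 - 317}{30804 - 382232} = - \frac{304}{30804 - 382232} = - \frac{304}{-351428} = \left(-304\right) \left(- \frac{1}{351428}\right) = \frac{76}{87857}$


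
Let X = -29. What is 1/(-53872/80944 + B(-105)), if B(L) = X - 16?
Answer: -5059/231022 ≈ -0.021898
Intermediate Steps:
B(L) = -45 (B(L) = -29 - 16 = -45)
1/(-53872/80944 + B(-105)) = 1/(-53872/80944 - 45) = 1/(-53872*1/80944 - 45) = 1/(-3367/5059 - 45) = 1/(-231022/5059) = -5059/231022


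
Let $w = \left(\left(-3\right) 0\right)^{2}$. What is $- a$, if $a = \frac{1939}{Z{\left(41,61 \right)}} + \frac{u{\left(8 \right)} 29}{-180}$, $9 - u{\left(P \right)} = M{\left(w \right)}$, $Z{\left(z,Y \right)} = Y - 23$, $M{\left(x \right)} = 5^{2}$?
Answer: $- \frac{91663}{1710} \approx -53.604$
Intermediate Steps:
$w = 0$ ($w = 0^{2} = 0$)
$M{\left(x \right)} = 25$
$Z{\left(z,Y \right)} = -23 + Y$
$u{\left(P \right)} = -16$ ($u{\left(P \right)} = 9 - 25 = -16$)
$a = \frac{91663}{1710}$ ($a = \frac{1939}{-23 + 61} + \frac{\left(-16\right) 29}{-180} = \frac{1939}{38} - - \frac{116}{45} = 1939 \cdot \frac{1}{38} + \frac{116}{45} = \frac{1939}{38} + \frac{116}{45} = \frac{91663}{1710} \approx 53.604$)
$- a = \left(-1\right) \frac{91663}{1710} = - \frac{91663}{1710}$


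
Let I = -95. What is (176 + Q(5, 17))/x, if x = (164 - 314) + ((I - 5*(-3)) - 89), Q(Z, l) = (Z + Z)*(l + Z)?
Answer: -36/29 ≈ -1.2414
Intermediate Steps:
Q(Z, l) = 2*Z*(Z + l) (Q(Z, l) = (2*Z)*(Z + l) = 2*Z*(Z + l))
x = -319 (x = (164 - 314) + ((-95 - 5*(-3)) - 89) = -150 + ((-95 + 15) - 89) = -150 + (-80 - 89) = -150 - 169 = -319)
(176 + Q(5, 17))/x = (176 + 2*5*(5 + 17))/(-319) = (176 + 2*5*22)*(-1/319) = (176 + 220)*(-1/319) = 396*(-1/319) = -36/29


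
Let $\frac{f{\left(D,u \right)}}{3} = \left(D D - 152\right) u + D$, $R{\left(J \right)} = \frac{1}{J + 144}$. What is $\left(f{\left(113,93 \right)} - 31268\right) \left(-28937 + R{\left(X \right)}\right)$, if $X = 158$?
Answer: $- \frac{15246073468611}{151} \approx -1.0097 \cdot 10^{11}$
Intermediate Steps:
$R{\left(J \right)} = \frac{1}{144 + J}$
$f{\left(D,u \right)} = 3 D + 3 u \left(-152 + D^{2}\right)$ ($f{\left(D,u \right)} = 3 \left(\left(D D - 152\right) u + D\right) = 3 \left(\left(D^{2} - 152\right) u + D\right) = 3 \left(\left(-152 + D^{2}\right) u + D\right) = 3 \left(u \left(-152 + D^{2}\right) + D\right) = 3 \left(D + u \left(-152 + D^{2}\right)\right) = 3 D + 3 u \left(-152 + D^{2}\right)$)
$\left(f{\left(113,93 \right)} - 31268\right) \left(-28937 + R{\left(X \right)}\right) = \left(\left(\left(-456\right) 93 + 3 \cdot 113 + 3 \cdot 93 \cdot 113^{2}\right) - 31268\right) \left(-28937 + \frac{1}{144 + 158}\right) = \left(\left(-42408 + 339 + 3 \cdot 93 \cdot 12769\right) - 31268\right) \left(-28937 + \frac{1}{302}\right) = \left(\left(-42408 + 339 + 3562551\right) - 31268\right) \left(-28937 + \frac{1}{302}\right) = \left(3520482 - 31268\right) \left(- \frac{8738973}{302}\right) = 3489214 \left(- \frac{8738973}{302}\right) = - \frac{15246073468611}{151}$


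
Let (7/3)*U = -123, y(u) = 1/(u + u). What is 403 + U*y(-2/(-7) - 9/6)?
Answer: 7220/17 ≈ 424.71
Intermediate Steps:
y(u) = 1/(2*u)
U = -369/7 (U = (3/7)*(-123) = -369/7 ≈ -52.714)
403 + U*y(-2/(-7) - 9/6) = 403 - 369/(14*(-2/(-7) - 9/6)) = 403 - 369/(14*(-2*(-⅐) - 9*⅙)) = 403 - 369/(14*(2/7 - 3/2)) = 403 - 369/(14*(-17/14)) = 403 - 369*(-14)/(14*17) = 403 - 369/7*(-7/17) = 403 + 369/17 = 7220/17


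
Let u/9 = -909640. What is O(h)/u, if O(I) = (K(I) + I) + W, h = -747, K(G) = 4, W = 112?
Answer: 631/8186760 ≈ 7.7076e-5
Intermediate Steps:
u = -8186760 (u = 9*(-909640) = -8186760)
O(I) = 116 + I (O(I) = (4 + I) + 112 = 116 + I)
O(h)/u = (116 - 747)/(-8186760) = -631*(-1/8186760) = 631/8186760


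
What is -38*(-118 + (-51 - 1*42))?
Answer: 8018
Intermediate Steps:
-38*(-118 + (-51 - 1*42)) = -38*(-118 + (-51 - 42)) = -38*(-118 - 93) = -38*(-211) = 8018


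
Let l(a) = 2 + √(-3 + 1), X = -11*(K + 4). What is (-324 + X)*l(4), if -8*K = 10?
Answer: -1417/2 - 1417*I*√2/4 ≈ -708.5 - 500.99*I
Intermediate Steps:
K = -5/4 (K = -⅛*10 = -5/4 ≈ -1.2500)
X = -121/4 (X = -11*(-5/4 + 4) = -11*11/4 = -121/4 ≈ -30.250)
l(a) = 2 + I*√2 (l(a) = 2 + √(-2) = 2 + I*√2)
(-324 + X)*l(4) = (-324 - 121/4)*(2 + I*√2) = -1417*(2 + I*√2)/4 = -1417/2 - 1417*I*√2/4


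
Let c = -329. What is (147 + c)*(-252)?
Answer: 45864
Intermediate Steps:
(147 + c)*(-252) = (147 - 329)*(-252) = -182*(-252) = 45864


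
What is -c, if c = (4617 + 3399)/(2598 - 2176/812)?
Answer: -813624/263425 ≈ -3.0886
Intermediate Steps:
c = 813624/263425 (c = 8016/(2598 - 2176*1/812) = 8016/(2598 - 544/203) = 8016/(526850/203) = 8016*(203/526850) = 813624/263425 ≈ 3.0886)
-c = -1*813624/263425 = -813624/263425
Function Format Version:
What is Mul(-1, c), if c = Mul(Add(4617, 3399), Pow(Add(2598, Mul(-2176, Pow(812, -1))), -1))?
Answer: Rational(-813624, 263425) ≈ -3.0886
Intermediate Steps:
c = Rational(813624, 263425) (c = Mul(8016, Pow(Add(2598, Mul(-2176, Rational(1, 812))), -1)) = Mul(8016, Pow(Add(2598, Rational(-544, 203)), -1)) = Mul(8016, Pow(Rational(526850, 203), -1)) = Mul(8016, Rational(203, 526850)) = Rational(813624, 263425) ≈ 3.0886)
Mul(-1, c) = Mul(-1, Rational(813624, 263425)) = Rational(-813624, 263425)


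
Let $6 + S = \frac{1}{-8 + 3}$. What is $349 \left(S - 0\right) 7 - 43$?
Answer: $- \frac{75948}{5} \approx -15190.0$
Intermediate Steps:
$S = - \frac{31}{5}$ ($S = -6 + \frac{1}{-8 + 3} = -6 + \frac{1}{-5} = -6 - \frac{1}{5} = - \frac{31}{5} \approx -6.2$)
$349 \left(S - 0\right) 7 - 43 = 349 \left(- \frac{31}{5} - 0\right) 7 - 43 = 349 \left(- \frac{31}{5} + 0\right) 7 - 43 = 349 \left(\left(- \frac{31}{5}\right) 7\right) - 43 = 349 \left(- \frac{217}{5}\right) - 43 = - \frac{75733}{5} - 43 = - \frac{75948}{5}$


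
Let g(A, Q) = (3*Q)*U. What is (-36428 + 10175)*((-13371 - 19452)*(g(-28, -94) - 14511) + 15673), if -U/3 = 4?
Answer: -9588572054082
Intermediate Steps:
U = -12 (U = -3*4 = -12)
g(A, Q) = -36*Q (g(A, Q) = (3*Q)*(-12) = -36*Q)
(-36428 + 10175)*((-13371 - 19452)*(g(-28, -94) - 14511) + 15673) = (-36428 + 10175)*((-13371 - 19452)*(-36*(-94) - 14511) + 15673) = -26253*(-32823*(3384 - 14511) + 15673) = -26253*(-32823*(-11127) + 15673) = -26253*(365221521 + 15673) = -26253*365237194 = -9588572054082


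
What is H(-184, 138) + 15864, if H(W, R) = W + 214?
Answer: 15894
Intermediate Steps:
H(W, R) = 214 + W
H(-184, 138) + 15864 = (214 - 184) + 15864 = 30 + 15864 = 15894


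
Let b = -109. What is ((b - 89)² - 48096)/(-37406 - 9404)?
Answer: 4446/23405 ≈ 0.18996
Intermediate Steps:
((b - 89)² - 48096)/(-37406 - 9404) = ((-109 - 89)² - 48096)/(-37406 - 9404) = ((-198)² - 48096)/(-46810) = (39204 - 48096)*(-1/46810) = -8892*(-1/46810) = 4446/23405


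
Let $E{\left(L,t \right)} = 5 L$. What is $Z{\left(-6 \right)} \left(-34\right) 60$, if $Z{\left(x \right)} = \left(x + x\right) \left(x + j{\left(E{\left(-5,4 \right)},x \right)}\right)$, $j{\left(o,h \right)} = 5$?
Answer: $-24480$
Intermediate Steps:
$Z{\left(x \right)} = 2 x \left(5 + x\right)$ ($Z{\left(x \right)} = \left(x + x\right) \left(x + 5\right) = 2 x \left(5 + x\right)$)
$Z{\left(-6 \right)} \left(-34\right) 60 = 2 \left(-6\right) \left(5 - 6\right) \left(-34\right) 60 = 2 \left(-6\right) \left(-1\right) \left(-34\right) 60 = 12 \left(-34\right) 60 = \left(-408\right) 60 = -24480$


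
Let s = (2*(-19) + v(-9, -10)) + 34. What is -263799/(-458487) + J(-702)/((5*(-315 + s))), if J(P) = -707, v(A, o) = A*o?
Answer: 69577796/58329735 ≈ 1.1928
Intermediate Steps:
s = 86 (s = (2*(-19) - 9*(-10)) + 34 = (-38 + 90) + 34 = 52 + 34 = 86)
-263799/(-458487) + J(-702)/((5*(-315 + s))) = -263799/(-458487) - 707*1/(5*(-315 + 86)) = -263799*(-1/458487) - 707/(5*(-229)) = 29311/50943 - 707/(-1145) = 29311/50943 - 707*(-1/1145) = 29311/50943 + 707/1145 = 69577796/58329735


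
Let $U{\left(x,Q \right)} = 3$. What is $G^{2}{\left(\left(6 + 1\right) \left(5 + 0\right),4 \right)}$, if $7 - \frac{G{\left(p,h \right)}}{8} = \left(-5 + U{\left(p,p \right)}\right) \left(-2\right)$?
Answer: $576$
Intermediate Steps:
$G{\left(p,h \right)} = 24$ ($G{\left(p,h \right)} = 56 - 8 \left(-5 + 3\right) \left(-2\right) = 56 - 8 \left(\left(-2\right) \left(-2\right)\right) = 56 - 32 = 24$)
$G^{2}{\left(\left(6 + 1\right) \left(5 + 0\right),4 \right)} = 24^{2} = 576$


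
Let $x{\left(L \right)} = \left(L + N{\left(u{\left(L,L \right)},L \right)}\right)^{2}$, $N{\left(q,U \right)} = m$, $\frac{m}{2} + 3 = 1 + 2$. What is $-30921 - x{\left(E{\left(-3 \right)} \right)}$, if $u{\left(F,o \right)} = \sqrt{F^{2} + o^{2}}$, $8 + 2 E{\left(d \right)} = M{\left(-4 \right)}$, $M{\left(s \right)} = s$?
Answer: $-30957$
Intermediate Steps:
$E{\left(d \right)} = -6$ ($E{\left(d \right)} = -4 + \frac{1}{2} \left(-4\right) = -4 - 2 = -6$)
$m = 0$ ($m = -6 + 2 \left(1 + 2\right) = -6 + 2 \cdot 3 = -6 + 6 = 0$)
$N{\left(q,U \right)} = 0$
$x{\left(L \right)} = L^{2}$ ($x{\left(L \right)} = \left(L + 0\right)^{2} = L^{2}$)
$-30921 - x{\left(E{\left(-3 \right)} \right)} = -30921 - \left(-6\right)^{2} = -30921 - 36 = -30957$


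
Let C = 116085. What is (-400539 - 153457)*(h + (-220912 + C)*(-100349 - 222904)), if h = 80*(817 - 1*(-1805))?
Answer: -18772626459606036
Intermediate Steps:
h = 209760 (h = 80*(817 + 1805) = 80*2622 = 209760)
(-400539 - 153457)*(h + (-220912 + C)*(-100349 - 222904)) = (-400539 - 153457)*(209760 + (-220912 + 116085)*(-100349 - 222904)) = -553996*(209760 - 104827*(-323253)) = -553996*(209760 + 33885642231) = -553996*33885851991 = -18772626459606036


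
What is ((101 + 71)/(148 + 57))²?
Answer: 29584/42025 ≈ 0.70396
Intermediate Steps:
((101 + 71)/(148 + 57))² = (172/205)² = 29584/42025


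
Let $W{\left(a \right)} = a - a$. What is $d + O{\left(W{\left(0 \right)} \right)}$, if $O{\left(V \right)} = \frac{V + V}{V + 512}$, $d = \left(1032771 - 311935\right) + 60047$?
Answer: $780883$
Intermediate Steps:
$W{\left(a \right)} = 0$
$d = 780883$ ($d = 720836 + 60047 = 780883$)
$O{\left(V \right)} = \frac{2 V}{512 + V}$
$d + O{\left(W{\left(0 \right)} \right)} = 780883 + 2 \cdot 0 \frac{1}{512 + 0} = 780883 + 2 \cdot 0 \cdot \frac{1}{512} = 780883 + 0 = 780883$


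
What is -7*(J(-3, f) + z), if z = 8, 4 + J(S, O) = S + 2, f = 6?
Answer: -21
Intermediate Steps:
J(S, O) = -2 + S (J(S, O) = -4 + (S + 2) = -4 + (2 + S) = -2 + S)
-7*(J(-3, f) + z) = -7*((-2 - 3) + 8) = -7*(-5 + 8) = -7*3 = -21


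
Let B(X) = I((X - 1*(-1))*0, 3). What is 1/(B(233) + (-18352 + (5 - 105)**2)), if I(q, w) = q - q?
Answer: -1/8352 ≈ -0.00011973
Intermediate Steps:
I(q, w) = 0
B(X) = 0
1/(B(233) + (-18352 + (5 - 105)**2)) = 1/(0 + (-18352 + (5 - 105)**2)) = 1/(0 + (-18352 + (-100)**2)) = 1/(0 + (-18352 + 10000)) = 1/(0 - 8352) = 1/(-8352) = -1/8352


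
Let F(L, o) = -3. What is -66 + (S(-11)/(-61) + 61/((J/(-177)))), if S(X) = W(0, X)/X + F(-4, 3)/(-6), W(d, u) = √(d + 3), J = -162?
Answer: 1054/1647 + √3/671 ≈ 0.64253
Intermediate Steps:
W(d, u) = √(3 + d)
S(X) = ½ + √3/X (S(X) = √(3 + 0)/X - 3/(-6) = √3/X - 3*(-⅙) = √3/X + ½ = ½ + √3/X)
-66 + (S(-11)/(-61) + 61/((J/(-177)))) = -66 + (((√3 + (½)*(-11))/(-11))/(-61) + 61/((-162/(-177)))) = -66 + (-(√3 - 11/2)/11*(-1/61) + 61/((-162*(-1/177)))) = -66 + (-(-11/2 + √3)/11*(-1/61) + 61/(54/59)) = -66 + ((½ - √3/11)*(-1/61) + 61*(59/54)) = -66 + ((-1/122 + √3/671) + 3599/54) = -66 + (109756/1647 + √3/671) = 1054/1647 + √3/671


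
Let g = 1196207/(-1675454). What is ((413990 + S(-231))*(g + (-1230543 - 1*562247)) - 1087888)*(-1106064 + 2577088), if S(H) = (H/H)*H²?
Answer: -1032513183528950936747128/837727 ≈ -1.2325e+18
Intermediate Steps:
g = -1196207/1675454 (g = 1196207*(-1/1675454) = -1196207/1675454 ≈ -0.71396)
S(H) = H² (S(H) = 1*H² = H²)
((413990 + S(-231))*(g + (-1230543 - 1*562247)) - 1087888)*(-1106064 + 2577088) = ((413990 + (-231)²)*(-1196207/1675454 + (-1230543 - 1*562247)) - 1087888)*(-1106064 + 2577088) = ((413990 + 53361)*(-1196207/1675454 + (-1230543 - 562247)) - 1087888)*1471024 = (467351*(-1196207/1675454 - 1792790) - 1087888)*1471024 = (467351*(-3003738372867/1675454) - 1087888)*1471024 = (-1403800132297765317/1675454 - 1087888)*1471024 = -1403801955004066469/1675454*1471024 = -1032513183528950936747128/837727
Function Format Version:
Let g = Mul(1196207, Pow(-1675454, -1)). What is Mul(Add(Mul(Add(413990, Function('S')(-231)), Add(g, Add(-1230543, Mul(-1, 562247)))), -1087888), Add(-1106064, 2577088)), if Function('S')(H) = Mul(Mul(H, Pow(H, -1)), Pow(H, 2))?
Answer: Rational(-1032513183528950936747128, 837727) ≈ -1.2325e+18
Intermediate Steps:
g = Rational(-1196207, 1675454) (g = Mul(1196207, Rational(-1, 1675454)) = Rational(-1196207, 1675454) ≈ -0.71396)
Function('S')(H) = Pow(H, 2) (Function('S')(H) = Mul(1, Pow(H, 2)) = Pow(H, 2))
Mul(Add(Mul(Add(413990, Function('S')(-231)), Add(g, Add(-1230543, Mul(-1, 562247)))), -1087888), Add(-1106064, 2577088)) = Mul(Add(Mul(Add(413990, Pow(-231, 2)), Add(Rational(-1196207, 1675454), Add(-1230543, Mul(-1, 562247)))), -1087888), Add(-1106064, 2577088)) = Mul(Add(Mul(Add(413990, 53361), Add(Rational(-1196207, 1675454), Add(-1230543, -562247))), -1087888), 1471024) = Mul(Add(Mul(467351, Add(Rational(-1196207, 1675454), -1792790)), -1087888), 1471024) = Mul(Add(Mul(467351, Rational(-3003738372867, 1675454)), -1087888), 1471024) = Mul(Add(Rational(-1403800132297765317, 1675454), -1087888), 1471024) = Mul(Rational(-1403801955004066469, 1675454), 1471024) = Rational(-1032513183528950936747128, 837727)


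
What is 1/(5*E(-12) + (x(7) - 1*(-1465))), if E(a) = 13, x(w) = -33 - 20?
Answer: 1/1477 ≈ 0.00067705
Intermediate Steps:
x(w) = -53
1/(5*E(-12) + (x(7) - 1*(-1465))) = 1/(5*13 + (-53 - 1*(-1465))) = 1/(65 + (-53 + 1465)) = 1/(65 + 1412) = 1/1477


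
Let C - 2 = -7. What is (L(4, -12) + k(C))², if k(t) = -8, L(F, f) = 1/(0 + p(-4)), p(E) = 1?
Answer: 49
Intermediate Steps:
C = -5 (C = 2 - 7 = -5)
L(F, f) = 1 (L(F, f) = 1/(0 + 1) = 1/1 = 1)
(L(4, -12) + k(C))² = (1 - 8)² = (-7)² = 49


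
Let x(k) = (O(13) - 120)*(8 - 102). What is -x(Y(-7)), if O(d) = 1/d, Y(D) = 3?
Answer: -146546/13 ≈ -11273.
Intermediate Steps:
x(k) = 146546/13 (x(k) = (1/13 - 120)*(8 - 102) = (1/13 - 120)*(-94) = -1559/13*(-94) = 146546/13)
-x(Y(-7)) = -1*146546/13 = -146546/13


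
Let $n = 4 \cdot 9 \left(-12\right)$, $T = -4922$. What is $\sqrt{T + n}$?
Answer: $i \sqrt{5354} \approx 73.171 i$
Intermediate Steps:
$n = -432$ ($n = 36 \left(-12\right) = -432$)
$\sqrt{T + n} = \sqrt{-4922 - 432} = \sqrt{-5354} = i \sqrt{5354}$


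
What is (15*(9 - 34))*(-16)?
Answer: 6000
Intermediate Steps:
(15*(9 - 34))*(-16) = (15*(-25))*(-16) = -375*(-16) = 6000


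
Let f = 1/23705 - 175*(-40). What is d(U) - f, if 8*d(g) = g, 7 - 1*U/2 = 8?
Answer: -663763709/94820 ≈ -7000.3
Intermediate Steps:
U = -2 (U = 14 - 2*8 = 14 - 16 = -2)
d(g) = g/8
f = 165935001/23705 (f = 1/23705 - 1*(-7000) = 1/23705 + 7000 = 165935001/23705 ≈ 7000.0)
d(U) - f = (⅛)*(-2) - 1*165935001/23705 = -¼ - 165935001/23705 = -663763709/94820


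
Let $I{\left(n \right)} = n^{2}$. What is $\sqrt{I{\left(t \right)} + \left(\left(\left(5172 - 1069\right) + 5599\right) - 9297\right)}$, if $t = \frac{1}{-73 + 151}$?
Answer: $\frac{\sqrt{2464021}}{78} \approx 20.125$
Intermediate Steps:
$t = \frac{1}{78} \approx 0.012821$
$\sqrt{I{\left(t \right)} + \left(\left(\left(5172 - 1069\right) + 5599\right) - 9297\right)} = \sqrt{\left(\frac{1}{78}\right)^{2} + \left(\left(\left(5172 - 1069\right) + 5599\right) - 9297\right)} = \sqrt{\frac{1}{6084} + \left(\left(4103 + 5599\right) - 9297\right)} = \sqrt{\frac{1}{6084} + \left(9702 - 9297\right)} = \sqrt{\frac{1}{6084} + 405} = \sqrt{\frac{2464021}{6084}} = \frac{\sqrt{2464021}}{78}$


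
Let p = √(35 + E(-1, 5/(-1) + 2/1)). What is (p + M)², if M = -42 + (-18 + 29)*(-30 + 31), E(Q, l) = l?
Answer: 993 - 248*√2 ≈ 642.28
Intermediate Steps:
M = -31 (M = -42 + 11*1 = -42 + 11 = -31)
p = 4*√2 (p = √(35 + (5/(-1) + 2/1)) = √(35 + (5*(-1) + 2*1)) = √(35 + (-5 + 2)) = √(35 - 3) = √32 = 4*√2 ≈ 5.6569)
(p + M)² = (4*√2 - 31)² = (-31 + 4*√2)²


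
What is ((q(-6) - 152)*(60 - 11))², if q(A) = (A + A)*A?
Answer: 15366400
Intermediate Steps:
q(A) = 2*A² (q(A) = (2*A)*A = 2*A²)
((q(-6) - 152)*(60 - 11))² = ((2*(-6)² - 152)*(60 - 11))² = ((2*36 - 152)*49)² = ((72 - 152)*49)² = (-80*49)² = (-3920)² = 15366400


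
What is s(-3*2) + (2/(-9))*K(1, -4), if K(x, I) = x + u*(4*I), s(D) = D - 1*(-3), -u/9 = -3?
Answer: 835/9 ≈ 92.778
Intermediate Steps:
u = 27 (u = -9*(-3) = 27)
s(D) = 3 + D (s(D) = D + 3 = 3 + D)
K(x, I) = x + 108*I (K(x, I) = x + 27*(4*I) = x + 108*I)
s(-3*2) + (2/(-9))*K(1, -4) = (3 - 3*2) + (2/(-9))*(1 + 108*(-4)) = (3 - 6) + (2*(-1/9))*(1 - 432) = -3 - 2/9*(-431) = -3 + 862/9 = 835/9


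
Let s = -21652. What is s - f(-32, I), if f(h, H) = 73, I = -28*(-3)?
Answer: -21725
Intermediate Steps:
I = 84
s - f(-32, I) = -21652 - 1*73 = -21652 - 73 = -21725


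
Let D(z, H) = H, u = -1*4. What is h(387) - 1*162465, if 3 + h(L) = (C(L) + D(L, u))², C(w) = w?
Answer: -15779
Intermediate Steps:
u = -4
h(L) = -3 + (-4 + L)² (h(L) = -3 + (L - 4)² = -3 + (-4 + L)²)
h(387) - 1*162465 = (-3 + (-4 + 387)²) - 1*162465 = (-3 + 383²) - 162465 = (-3 + 146689) - 162465 = 146686 - 162465 = -15779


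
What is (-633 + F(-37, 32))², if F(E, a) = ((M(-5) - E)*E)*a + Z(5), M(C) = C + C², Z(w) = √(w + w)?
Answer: (-68121 + √10)² ≈ 4.6400e+9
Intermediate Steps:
Z(w) = √2*√w (Z(w) = √(2*w) = √2*√w)
F(E, a) = √10 + E*a*(20 - E) (F(E, a) = ((-5*(1 - 5) - E)*E)*a + √2*√5 = ((-5*(-4) - E)*E)*a + √10 = ((20 - E)*E)*a + √10 = (E*(20 - E))*a + √10 = E*a*(20 - E) + √10 = √10 + E*a*(20 - E))
(-633 + F(-37, 32))² = (-633 + (√10 - 1*32*(-37)² + 20*(-37)*32))² = (-633 + (√10 - 1*32*1369 - 23680))² = (-633 + (√10 - 43808 - 23680))² = (-633 + (-67488 + √10))² = (-68121 + √10)²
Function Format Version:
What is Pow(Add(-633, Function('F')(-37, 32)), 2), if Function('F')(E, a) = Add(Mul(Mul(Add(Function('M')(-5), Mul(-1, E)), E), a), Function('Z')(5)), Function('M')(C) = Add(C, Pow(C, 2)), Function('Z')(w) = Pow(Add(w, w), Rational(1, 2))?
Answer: Pow(Add(-68121, Pow(10, Rational(1, 2))), 2) ≈ 4.6400e+9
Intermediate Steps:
Function('Z')(w) = Mul(Pow(2, Rational(1, 2)), Pow(w, Rational(1, 2))) (Function('Z')(w) = Pow(Mul(2, w), Rational(1, 2)) = Mul(Pow(2, Rational(1, 2)), Pow(w, Rational(1, 2))))
Function('F')(E, a) = Add(Pow(10, Rational(1, 2)), Mul(E, a, Add(20, Mul(-1, E)))) (Function('F')(E, a) = Add(Mul(Mul(Add(Mul(-5, Add(1, -5)), Mul(-1, E)), E), a), Mul(Pow(2, Rational(1, 2)), Pow(5, Rational(1, 2)))) = Add(Mul(Mul(Add(Mul(-5, -4), Mul(-1, E)), E), a), Pow(10, Rational(1, 2))) = Add(Mul(Mul(Add(20, Mul(-1, E)), E), a), Pow(10, Rational(1, 2))) = Add(Mul(Mul(E, Add(20, Mul(-1, E))), a), Pow(10, Rational(1, 2))) = Add(Mul(E, a, Add(20, Mul(-1, E))), Pow(10, Rational(1, 2))) = Add(Pow(10, Rational(1, 2)), Mul(E, a, Add(20, Mul(-1, E)))))
Pow(Add(-633, Function('F')(-37, 32)), 2) = Pow(Add(-633, Add(Pow(10, Rational(1, 2)), Mul(-1, 32, Pow(-37, 2)), Mul(20, -37, 32))), 2) = Pow(Add(-633, Add(Pow(10, Rational(1, 2)), Mul(-1, 32, 1369), -23680)), 2) = Pow(Add(-633, Add(Pow(10, Rational(1, 2)), -43808, -23680)), 2) = Pow(Add(-633, Add(-67488, Pow(10, Rational(1, 2)))), 2) = Pow(Add(-68121, Pow(10, Rational(1, 2))), 2)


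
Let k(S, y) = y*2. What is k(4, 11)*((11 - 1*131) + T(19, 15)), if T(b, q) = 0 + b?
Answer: -2222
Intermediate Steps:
k(S, y) = 2*y
T(b, q) = b
k(4, 11)*((11 - 1*131) + T(19, 15)) = (2*11)*((11 - 1*131) + 19) = 22*((11 - 131) + 19) = 22*(-120 + 19) = 22*(-101) = -2222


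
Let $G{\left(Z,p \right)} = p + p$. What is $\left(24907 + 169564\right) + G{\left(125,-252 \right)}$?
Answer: $193967$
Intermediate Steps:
$G{\left(Z,p \right)} = 2 p$
$\left(24907 + 169564\right) + G{\left(125,-252 \right)} = \left(24907 + 169564\right) + 2 \left(-252\right) = 194471 - 504 = 193967$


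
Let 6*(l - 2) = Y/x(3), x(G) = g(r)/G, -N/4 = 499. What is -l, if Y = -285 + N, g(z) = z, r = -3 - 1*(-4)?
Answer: 2277/2 ≈ 1138.5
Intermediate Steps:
N = -1996 (N = -4*499 = -1996)
r = 1 (r = -3 + 4 = 1)
Y = -2281 (Y = -285 - 1996 = -2281)
x(G) = 1/G
l = -2277/2 (l = 2 + (-2281/(1/3))/6 = 2 + (-2281/⅓)/6 = 2 + (-2281*3)/6 = 2 + (⅙)*(-6843) = 2 - 2281/2 = -2277/2 ≈ -1138.5)
-l = -1*(-2277/2) = 2277/2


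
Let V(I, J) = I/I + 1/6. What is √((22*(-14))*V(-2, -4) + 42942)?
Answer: 2*√95811/3 ≈ 206.36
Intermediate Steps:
V(I, J) = 7/6 (V(I, J) = 1 + 1*(⅙) = 1 + ⅙ = 7/6)
√((22*(-14))*V(-2, -4) + 42942) = √((22*(-14))*(7/6) + 42942) = √(-308*7/6 + 42942) = √(-1078/3 + 42942) = √(127748/3) = 2*√95811/3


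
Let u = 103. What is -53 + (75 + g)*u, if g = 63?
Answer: 14161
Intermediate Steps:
-53 + (75 + g)*u = -53 + (75 + 63)*103 = -53 + 138*103 = -53 + 14214 = 14161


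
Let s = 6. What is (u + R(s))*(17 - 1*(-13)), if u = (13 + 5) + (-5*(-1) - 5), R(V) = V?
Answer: 720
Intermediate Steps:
u = 18 (u = 18 + (5 - 5) = 18 + 0 = 18)
(u + R(s))*(17 - 1*(-13)) = (18 + 6)*(17 - 1*(-13)) = 24*(17 + 13) = 24*30 = 720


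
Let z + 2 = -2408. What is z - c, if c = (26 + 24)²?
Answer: -4910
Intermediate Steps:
z = -2410 (z = -2 - 2408 = -2410)
c = 2500 (c = 50² = 2500)
z - c = -2410 - 1*2500 = -2410 - 2500 = -4910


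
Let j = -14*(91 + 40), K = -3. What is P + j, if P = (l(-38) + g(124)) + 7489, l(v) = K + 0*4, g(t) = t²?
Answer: 21028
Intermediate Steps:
j = -1834 (j = -14*131 = -1834)
l(v) = -3 (l(v) = -3 + 0*4 = -3 + 0 = -3)
P = 22862 (P = (-3 + 124²) + 7489 = (-3 + 15376) + 7489 = 15373 + 7489 = 22862)
P + j = 22862 - 1834 = 21028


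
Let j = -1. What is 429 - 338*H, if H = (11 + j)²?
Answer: -33371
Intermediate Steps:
H = 100 (H = (11 - 1)² = 10² = 100)
429 - 338*H = 429 - 338*100 = 429 - 33800 = -33371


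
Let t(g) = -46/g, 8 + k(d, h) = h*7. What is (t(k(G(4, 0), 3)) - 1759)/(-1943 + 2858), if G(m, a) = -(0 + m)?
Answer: -22913/11895 ≈ -1.9263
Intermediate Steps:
G(m, a) = -m
k(d, h) = -8 + 7*h (k(d, h) = -8 + h*7 = -8 + 7*h)
(t(k(G(4, 0), 3)) - 1759)/(-1943 + 2858) = (-46/(-8 + 7*3) - 1759)/(-1943 + 2858) = (-46/(-8 + 21) - 1759)/915 = (-46/13 - 1759)*(1/915) = -22913/13*1/915 = -22913/11895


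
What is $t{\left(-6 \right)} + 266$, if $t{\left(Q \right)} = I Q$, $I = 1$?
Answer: $260$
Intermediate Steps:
$t{\left(Q \right)} = Q$ ($t{\left(Q \right)} = 1 Q = Q$)
$t{\left(-6 \right)} + 266 = -6 + 266 = 260$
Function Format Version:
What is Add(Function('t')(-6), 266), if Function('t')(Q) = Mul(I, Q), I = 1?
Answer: 260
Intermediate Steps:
Function('t')(Q) = Q (Function('t')(Q) = Mul(1, Q) = Q)
Add(Function('t')(-6), 266) = Add(-6, 266) = 260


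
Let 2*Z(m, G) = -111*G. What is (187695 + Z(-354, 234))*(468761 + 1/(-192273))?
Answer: 5248815557381472/64091 ≈ 8.1896e+10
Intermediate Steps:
Z(m, G) = -111*G/2 (Z(m, G) = (-111*G)/2 = -111*G/2)
(187695 + Z(-354, 234))*(468761 + 1/(-192273)) = (187695 - 111/2*234)*(468761 + 1/(-192273)) = (187695 - 12987)*(468761 - 1/192273) = 174708*(90130083752/192273) = 5248815557381472/64091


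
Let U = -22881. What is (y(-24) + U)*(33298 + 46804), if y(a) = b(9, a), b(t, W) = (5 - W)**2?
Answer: -1765448080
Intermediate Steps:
y(a) = (-5 + a)**2
(y(-24) + U)*(33298 + 46804) = ((-5 - 24)**2 - 22881)*(33298 + 46804) = ((-29)**2 - 22881)*80102 = (841 - 22881)*80102 = -22040*80102 = -1765448080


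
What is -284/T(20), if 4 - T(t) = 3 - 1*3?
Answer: -71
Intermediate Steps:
T(t) = 4 (T(t) = 4 - (3 - 1*3) = 4 - (3 - 3) = 4 - 1*0 = 4 + 0 = 4)
-284/T(20) = -284/4 = -284*1/4 = -71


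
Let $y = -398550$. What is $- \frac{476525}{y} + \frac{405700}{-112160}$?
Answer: $- \frac{108244691}{44701368} \approx -2.4215$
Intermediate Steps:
$- \frac{476525}{y} + \frac{405700}{-112160} = - \frac{476525}{-398550} + \frac{405700}{-112160} = \left(-476525\right) \left(- \frac{1}{398550}\right) + 405700 \left(- \frac{1}{112160}\right) = \frac{19061}{15942} - \frac{20285}{5608} = - \frac{108244691}{44701368}$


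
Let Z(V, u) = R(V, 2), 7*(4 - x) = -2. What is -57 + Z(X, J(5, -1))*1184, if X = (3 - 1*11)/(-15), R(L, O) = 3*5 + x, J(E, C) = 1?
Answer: 159441/7 ≈ 22777.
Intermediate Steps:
x = 30/7 (x = 4 - 1/7*(-2) = 4 + 2/7 = 30/7 ≈ 4.2857)
R(L, O) = 135/7 (R(L, O) = 3*5 + 30/7 = 15 + 30/7 = 135/7)
X = 8/15 (X = (3 - 11)*(-1/15) = -8*(-1/15) = 8/15 ≈ 0.53333)
Z(V, u) = 135/7
-57 + Z(X, J(5, -1))*1184 = -57 + (135/7)*1184 = -57 + 159840/7 = 159441/7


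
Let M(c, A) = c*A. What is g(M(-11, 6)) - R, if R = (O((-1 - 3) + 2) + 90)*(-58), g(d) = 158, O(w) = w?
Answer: 5262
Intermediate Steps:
M(c, A) = A*c
R = -5104 (R = (((-1 - 3) + 2) + 90)*(-58) = ((-4 + 2) + 90)*(-58) = (-2 + 90)*(-58) = 88*(-58) = -5104)
g(M(-11, 6)) - R = 158 - 1*(-5104) = 158 + 5104 = 5262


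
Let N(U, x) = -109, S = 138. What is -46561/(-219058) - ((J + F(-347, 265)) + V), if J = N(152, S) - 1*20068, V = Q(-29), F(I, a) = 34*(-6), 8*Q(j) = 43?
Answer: 17853960889/876232 ≈ 20376.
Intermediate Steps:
Q(j) = 43/8 (Q(j) = (⅛)*43 = 43/8)
F(I, a) = -204
V = 43/8 ≈ 5.3750
J = -20177 (J = -109 - 1*20068 = -109 - 20068 = -20177)
-46561/(-219058) - ((J + F(-347, 265)) + V) = -46561/(-219058) - ((-20177 - 204) + 43/8) = -46561*(-1/219058) - (-20381 + 43/8) = 46561/219058 - 1*(-163005/8) = 46561/219058 + 163005/8 = 17853960889/876232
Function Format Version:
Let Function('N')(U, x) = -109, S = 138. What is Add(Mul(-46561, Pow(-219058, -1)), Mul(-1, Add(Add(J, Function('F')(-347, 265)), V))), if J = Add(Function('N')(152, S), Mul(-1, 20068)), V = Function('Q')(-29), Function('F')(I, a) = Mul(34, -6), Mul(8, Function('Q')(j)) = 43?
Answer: Rational(17853960889, 876232) ≈ 20376.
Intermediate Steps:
Function('Q')(j) = Rational(43, 8) (Function('Q')(j) = Mul(Rational(1, 8), 43) = Rational(43, 8))
Function('F')(I, a) = -204
V = Rational(43, 8) ≈ 5.3750
J = -20177 (J = Add(-109, Mul(-1, 20068)) = Add(-109, -20068) = -20177)
Add(Mul(-46561, Pow(-219058, -1)), Mul(-1, Add(Add(J, Function('F')(-347, 265)), V))) = Add(Mul(-46561, Pow(-219058, -1)), Mul(-1, Add(Add(-20177, -204), Rational(43, 8)))) = Add(Mul(-46561, Rational(-1, 219058)), Mul(-1, Add(-20381, Rational(43, 8)))) = Add(Rational(46561, 219058), Mul(-1, Rational(-163005, 8))) = Add(Rational(46561, 219058), Rational(163005, 8)) = Rational(17853960889, 876232)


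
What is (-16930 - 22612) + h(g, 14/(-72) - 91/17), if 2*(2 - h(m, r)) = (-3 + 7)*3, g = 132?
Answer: -39546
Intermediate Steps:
h(m, r) = -4 (h(m, r) = 2 - (-3 + 7)*3/2 = 2 - 2*3 = 2 - ½*12 = 2 - 6 = -4)
(-16930 - 22612) + h(g, 14/(-72) - 91/17) = (-16930 - 22612) - 4 = -39542 - 4 = -39546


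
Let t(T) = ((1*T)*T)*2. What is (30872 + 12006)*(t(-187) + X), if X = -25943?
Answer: 1886417610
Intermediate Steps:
t(T) = 2*T² (t(T) = (T*T)*2 = T²*2 = 2*T²)
(30872 + 12006)*(t(-187) + X) = (30872 + 12006)*(2*(-187)² - 25943) = 42878*(2*34969 - 25943) = 42878*(69938 - 25943) = 42878*43995 = 1886417610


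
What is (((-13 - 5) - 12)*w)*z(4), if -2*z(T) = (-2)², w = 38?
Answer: 2280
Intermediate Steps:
z(T) = -2 (z(T) = -½*(-2)² = -½*4 = -2)
(((-13 - 5) - 12)*w)*z(4) = (((-13 - 5) - 12)*38)*(-2) = ((-18 - 12)*38)*(-2) = -30*38*(-2) = -1140*(-2) = 2280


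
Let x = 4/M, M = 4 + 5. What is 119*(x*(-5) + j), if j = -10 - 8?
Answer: -21658/9 ≈ -2406.4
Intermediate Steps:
j = -18
M = 9
x = 4/9 ≈ 0.44444
119*(x*(-5) + j) = 119*((4/9)*(-5) - 18) = 119*(-20/9 - 18) = 119*(-182/9) = -21658/9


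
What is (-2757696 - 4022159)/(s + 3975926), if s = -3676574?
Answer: -6779855/299352 ≈ -22.648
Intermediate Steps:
(-2757696 - 4022159)/(s + 3975926) = (-2757696 - 4022159)/(-3676574 + 3975926) = -6779855/299352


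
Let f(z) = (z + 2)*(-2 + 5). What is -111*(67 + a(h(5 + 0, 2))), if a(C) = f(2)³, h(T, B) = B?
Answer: -199245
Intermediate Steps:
f(z) = 6 + 3*z (f(z) = (2 + z)*3 = 6 + 3*z)
a(C) = 1728 (a(C) = (6 + 3*2)³ = (6 + 6)³ = 12³ = 1728)
-111*(67 + a(h(5 + 0, 2))) = -111*(67 + 1728) = -111*1795 = -199245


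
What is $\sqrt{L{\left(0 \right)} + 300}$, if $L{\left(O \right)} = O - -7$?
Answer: $\sqrt{307} \approx 17.521$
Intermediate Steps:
$L{\left(O \right)} = 7 + O$ ($L{\left(O \right)} = O + 7 = 7 + O$)
$\sqrt{L{\left(0 \right)} + 300} = \sqrt{\left(7 + 0\right) + 300} = \sqrt{7 + 300} = \sqrt{307}$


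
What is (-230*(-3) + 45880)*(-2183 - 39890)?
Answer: -1959339610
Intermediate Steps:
(-230*(-3) + 45880)*(-2183 - 39890) = (690 + 45880)*(-42073) = 46570*(-42073) = -1959339610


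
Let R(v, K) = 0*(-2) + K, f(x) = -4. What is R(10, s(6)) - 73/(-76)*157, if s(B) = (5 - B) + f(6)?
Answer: 11081/76 ≈ 145.80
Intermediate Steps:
s(B) = 1 - B (s(B) = (5 - B) - 4 = 1 - B)
R(v, K) = K (R(v, K) = 0 + K = K)
R(10, s(6)) - 73/(-76)*157 = (1 - 1*6) - 73/(-76)*157 = (1 - 6) - 73*(-1/76)*157 = -5 + (73/76)*157 = -5 + 11461/76 = 11081/76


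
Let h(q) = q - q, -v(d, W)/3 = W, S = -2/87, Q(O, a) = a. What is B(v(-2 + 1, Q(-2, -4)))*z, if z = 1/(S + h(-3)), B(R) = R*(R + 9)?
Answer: -10962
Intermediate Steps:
S = -2/87 (S = -2*1/87 = -2/87 ≈ -0.022988)
v(d, W) = -3*W
h(q) = 0
B(R) = R*(9 + R)
z = -87/2 (z = 1/(-2/87 + 0) = 1/(-2/87) = -87/2 ≈ -43.500)
B(v(-2 + 1, Q(-2, -4)))*z = ((-3*(-4))*(9 - 3*(-4)))*(-87/2) = (12*(9 + 12))*(-87/2) = (12*21)*(-87/2) = 252*(-87/2) = -10962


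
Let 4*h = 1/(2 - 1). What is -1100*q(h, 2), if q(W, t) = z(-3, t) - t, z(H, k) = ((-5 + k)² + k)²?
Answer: -130900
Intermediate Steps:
h = ¼ (h = 1/(4*(2 - 1)) = (¼)/1 = (¼)*1 = ¼ ≈ 0.25000)
z(H, k) = (k + (-5 + k)²)²
q(W, t) = (t + (-5 + t)²)² - t
-1100*q(h, 2) = -1100*((2 + (-5 + 2)²)² - 1*2) = -1100*((2 + (-3)²)² - 2) = -1100*((2 + 9)² - 2) = -1100*(11² - 2) = -1100*(121 - 2) = -1100*119 = -130900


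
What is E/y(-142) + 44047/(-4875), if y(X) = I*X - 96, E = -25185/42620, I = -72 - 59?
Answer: -6948224913143/769007577000 ≈ -9.0353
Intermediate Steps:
I = -131
E = -5037/8524 (E = -25185*1/42620 = -5037/8524 ≈ -0.59092)
y(X) = -96 - 131*X (y(X) = -131*X - 96 = -96 - 131*X)
E/y(-142) + 44047/(-4875) = -5037/(8524*(-96 - 131*(-142))) + 44047/(-4875) = -5037/(8524*(-96 + 18602)) + 44047*(-1/4875) = -5037/8524/18506 - 44047/4875 = -5037/8524*1/18506 - 44047/4875 = -5037/157745144 - 44047/4875 = -6948224913143/769007577000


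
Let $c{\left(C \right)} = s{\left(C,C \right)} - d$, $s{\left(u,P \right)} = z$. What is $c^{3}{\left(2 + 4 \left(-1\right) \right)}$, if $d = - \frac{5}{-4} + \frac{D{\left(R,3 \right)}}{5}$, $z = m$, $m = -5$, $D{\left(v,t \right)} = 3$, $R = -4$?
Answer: $- \frac{2571353}{8000} \approx -321.42$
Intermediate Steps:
$z = -5$
$s{\left(u,P \right)} = -5$
$d = \frac{37}{20}$ ($d = - \frac{5}{-4} + \frac{3}{5} = \left(-5\right) \left(- \frac{1}{4}\right) + 3 \cdot \frac{1}{5} = \frac{5}{4} + \frac{3}{5} = \frac{37}{20} \approx 1.85$)
$c{\left(C \right)} = - \frac{137}{20}$ ($c{\left(C \right)} = -5 - \frac{37}{20} = - \frac{137}{20}$)
$c^{3}{\left(2 + 4 \left(-1\right) \right)} = \left(- \frac{137}{20}\right)^{3} = - \frac{2571353}{8000}$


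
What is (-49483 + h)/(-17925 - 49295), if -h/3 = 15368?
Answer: 95587/67220 ≈ 1.4220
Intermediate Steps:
h = -46104 (h = -3*15368 = -46104)
(-49483 + h)/(-17925 - 49295) = (-49483 - 46104)/(-17925 - 49295) = -95587/(-67220) = -95587*(-1/67220) = 95587/67220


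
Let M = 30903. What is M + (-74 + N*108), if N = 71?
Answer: 38497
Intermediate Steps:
M + (-74 + N*108) = 30903 + (-74 + 71*108) = 30903 + (-74 + 7668) = 30903 + 7594 = 38497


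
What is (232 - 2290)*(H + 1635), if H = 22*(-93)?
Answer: 845838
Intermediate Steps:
H = -2046
(232 - 2290)*(H + 1635) = (232 - 2290)*(-2046 + 1635) = -2058*(-411) = 845838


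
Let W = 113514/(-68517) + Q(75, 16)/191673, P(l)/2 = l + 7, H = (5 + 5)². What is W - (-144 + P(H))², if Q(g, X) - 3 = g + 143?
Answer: -7152527915285/1459206549 ≈ -4901.7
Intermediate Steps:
Q(g, X) = 146 + g (Q(g, X) = 3 + (g + 143) = 3 + (143 + g) = 146 + g)
H = 100 (H = 10² = 100)
P(l) = 14 + 2*l (P(l) = 2*(l + 7) = 2*(7 + l) = 14 + 2*l)
W = -2415825185/1459206549 (W = 113514/(-68517) + (146 + 75)/191673 = 113514*(-1/68517) + 221*(1/191673) = -37838/22839 + 221/191673 = -2415825185/1459206549 ≈ -1.6556)
W - (-144 + P(H))² = -2415825185/1459206549 - (-144 + (14 + 2*100))² = -2415825185/1459206549 - (-144 + (14 + 200))² = -2415825185/1459206549 - (-144 + 214)² = -2415825185/1459206549 - 1*70² = -2415825185/1459206549 - 1*4900 = -2415825185/1459206549 - 4900 = -7152527915285/1459206549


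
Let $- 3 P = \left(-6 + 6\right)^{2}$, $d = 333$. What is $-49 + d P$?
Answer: $-49$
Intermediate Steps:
$P = 0$ ($P = - \frac{\left(-6 + 6\right)^{2}}{3} = - \frac{0^{2}}{3} = \left(- \frac{1}{3}\right) 0 = 0$)
$-49 + d P = -49 + 333 \cdot 0 = -49 + 0 = -49$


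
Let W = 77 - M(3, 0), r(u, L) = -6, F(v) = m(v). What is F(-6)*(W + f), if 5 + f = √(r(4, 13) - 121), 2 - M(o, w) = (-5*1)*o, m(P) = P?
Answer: -330 - 6*I*√127 ≈ -330.0 - 67.617*I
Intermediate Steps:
F(v) = v
M(o, w) = 2 + 5*o (M(o, w) = 2 - (-5*1)*o = 2 - (-5)*o = 2 + 5*o)
f = -5 + I*√127 (f = -5 + √(-6 - 121) = -5 + √(-127) = -5 + I*√127 ≈ -5.0 + 11.269*I)
W = 60 (W = 77 - (2 + 5*3) = 77 - (2 + 15) = 77 - 1*17 = 77 - 17 = 60)
F(-6)*(W + f) = -6*(60 + (-5 + I*√127)) = -6*(55 + I*√127) = -330 - 6*I*√127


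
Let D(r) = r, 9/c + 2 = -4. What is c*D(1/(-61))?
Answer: 3/122 ≈ 0.024590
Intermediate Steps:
c = -3/2 (c = 9/(-2 - 4) = 9/(-6) = 9*(-⅙) = -3/2 ≈ -1.5000)
c*D(1/(-61)) = -3/2/(-61) = -3/2*(-1/61) = 3/122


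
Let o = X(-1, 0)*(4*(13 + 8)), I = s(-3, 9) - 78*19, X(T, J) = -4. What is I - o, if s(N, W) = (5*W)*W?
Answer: -741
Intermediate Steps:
s(N, W) = 5*W²
I = -1077 (I = 5*9² - 78*19 = 5*81 - 1482 = 405 - 1482 = -1077)
o = -336 (o = -16*(13 + 8) = -16*21 = -4*84 = -336)
I - o = -1077 - 1*(-336) = -1077 + 336 = -741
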